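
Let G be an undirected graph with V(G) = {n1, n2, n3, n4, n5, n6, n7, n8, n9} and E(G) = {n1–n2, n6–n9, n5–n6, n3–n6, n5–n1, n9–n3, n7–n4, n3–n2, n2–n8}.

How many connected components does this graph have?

From n1: component {n1, n2, n3, n5, n6, n8, n9}.
From n4: component {n4, n7}.
That's 2 components.

2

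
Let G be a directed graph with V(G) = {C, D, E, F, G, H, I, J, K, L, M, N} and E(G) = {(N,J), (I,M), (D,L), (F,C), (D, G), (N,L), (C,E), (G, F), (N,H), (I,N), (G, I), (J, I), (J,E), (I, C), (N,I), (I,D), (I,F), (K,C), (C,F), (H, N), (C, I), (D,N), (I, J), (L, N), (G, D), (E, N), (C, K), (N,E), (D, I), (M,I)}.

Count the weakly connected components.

From C: component {C, D, E, F, G, H, I, J, K, L, M, N}.
That's 1 component.

1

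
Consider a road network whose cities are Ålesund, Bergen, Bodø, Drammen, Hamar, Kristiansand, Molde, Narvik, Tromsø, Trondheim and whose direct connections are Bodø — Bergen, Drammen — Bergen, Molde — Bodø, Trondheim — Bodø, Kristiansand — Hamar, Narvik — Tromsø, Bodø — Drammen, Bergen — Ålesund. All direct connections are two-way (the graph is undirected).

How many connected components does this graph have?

3

From Ålesund: component {Ålesund, Bergen, Bodø, Drammen, Molde, Trondheim}.
From Hamar: component {Hamar, Kristiansand}.
From Narvik: component {Narvik, Tromsø}.
That's 3 components.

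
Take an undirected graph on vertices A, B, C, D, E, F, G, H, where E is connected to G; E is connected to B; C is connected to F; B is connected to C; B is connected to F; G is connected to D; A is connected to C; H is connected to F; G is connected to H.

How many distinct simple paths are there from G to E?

G–E
G–H–F–B–E
G–H–F–C–B–E

3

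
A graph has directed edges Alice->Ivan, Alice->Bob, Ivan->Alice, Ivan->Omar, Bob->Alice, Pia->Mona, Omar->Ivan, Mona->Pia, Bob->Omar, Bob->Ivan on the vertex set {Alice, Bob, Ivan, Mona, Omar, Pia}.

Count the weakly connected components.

2

From Alice: component {Alice, Bob, Ivan, Omar}.
From Mona: component {Mona, Pia}.
That's 2 components.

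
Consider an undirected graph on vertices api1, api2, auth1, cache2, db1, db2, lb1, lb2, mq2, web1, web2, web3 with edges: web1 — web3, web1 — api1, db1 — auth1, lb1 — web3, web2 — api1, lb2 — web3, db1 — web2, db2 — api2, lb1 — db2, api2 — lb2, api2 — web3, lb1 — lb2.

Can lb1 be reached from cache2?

No

cache2 has no edges, so nothing is reachable from it.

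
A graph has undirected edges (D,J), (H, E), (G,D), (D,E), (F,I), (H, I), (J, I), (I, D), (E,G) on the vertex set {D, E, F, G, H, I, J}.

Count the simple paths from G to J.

G–D–E–H–I–J
G–D–I–J
G–D–J
G–E–D–I–J
G–E–D–J
G–E–H–I–D–J
G–E–H–I–J

7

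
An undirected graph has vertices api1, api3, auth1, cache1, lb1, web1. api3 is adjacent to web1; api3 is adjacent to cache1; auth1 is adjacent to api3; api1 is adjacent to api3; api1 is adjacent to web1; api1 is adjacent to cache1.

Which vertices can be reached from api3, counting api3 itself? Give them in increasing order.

api1, api3, auth1, cache1, web1

Start at api3.
Its neighbours: api1, auth1, cache1, web1.
Nothing further is reachable.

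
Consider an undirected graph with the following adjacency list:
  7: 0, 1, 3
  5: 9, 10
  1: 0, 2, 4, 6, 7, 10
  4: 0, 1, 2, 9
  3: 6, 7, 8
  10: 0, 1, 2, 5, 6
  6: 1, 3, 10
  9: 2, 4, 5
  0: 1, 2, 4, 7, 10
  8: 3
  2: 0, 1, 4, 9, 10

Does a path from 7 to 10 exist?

Explore from 7.
Distance 1: reach 0, 1, 3.
Distance 2: reach 2, 4, 6, 8, 10.
Found 10.

Yes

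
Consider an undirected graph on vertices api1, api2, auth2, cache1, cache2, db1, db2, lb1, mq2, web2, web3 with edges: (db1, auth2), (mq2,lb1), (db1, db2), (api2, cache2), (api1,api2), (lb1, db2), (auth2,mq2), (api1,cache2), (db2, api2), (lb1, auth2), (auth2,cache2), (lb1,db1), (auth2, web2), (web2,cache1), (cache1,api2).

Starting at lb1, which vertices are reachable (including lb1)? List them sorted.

Start at lb1.
Its neighbours: auth2, db1, db2, mq2.
Then their neighbours: api2, cache2, web2.
Then next layer: api1, cache1.
Nothing further is reachable.

api1, api2, auth2, cache1, cache2, db1, db2, lb1, mq2, web2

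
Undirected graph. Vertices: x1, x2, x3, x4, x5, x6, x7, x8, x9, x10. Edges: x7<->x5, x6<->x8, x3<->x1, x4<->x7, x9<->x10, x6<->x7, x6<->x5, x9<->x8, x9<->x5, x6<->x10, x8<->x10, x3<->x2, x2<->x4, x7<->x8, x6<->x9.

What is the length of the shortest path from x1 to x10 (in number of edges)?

Distance 0: x1.
Distance 1: x3.
Distance 2: x2.
Distance 3: x4.
Distance 4: x7.
Distance 5: x5, x6, x8.
Distance 6: x9, x10 — contains x10.

6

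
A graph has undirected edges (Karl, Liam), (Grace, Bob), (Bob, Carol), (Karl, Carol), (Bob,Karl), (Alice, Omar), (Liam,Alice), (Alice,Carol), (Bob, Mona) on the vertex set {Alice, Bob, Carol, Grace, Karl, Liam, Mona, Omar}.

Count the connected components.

From Alice: component {Alice, Bob, Carol, Grace, Karl, Liam, Mona, Omar}.
That's 1 component.

1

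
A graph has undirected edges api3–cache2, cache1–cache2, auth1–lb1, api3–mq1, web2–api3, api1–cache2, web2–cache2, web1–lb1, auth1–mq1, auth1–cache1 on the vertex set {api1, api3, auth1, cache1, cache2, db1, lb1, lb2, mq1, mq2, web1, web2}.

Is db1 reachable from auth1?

No

Explore from auth1.
Distance 1: reach cache1, lb1, mq1.
Distance 2: reach api3, cache2, web1.
Distance 3: reach api1, web2.
The search is exhausted without reaching db1; it lies in a different component.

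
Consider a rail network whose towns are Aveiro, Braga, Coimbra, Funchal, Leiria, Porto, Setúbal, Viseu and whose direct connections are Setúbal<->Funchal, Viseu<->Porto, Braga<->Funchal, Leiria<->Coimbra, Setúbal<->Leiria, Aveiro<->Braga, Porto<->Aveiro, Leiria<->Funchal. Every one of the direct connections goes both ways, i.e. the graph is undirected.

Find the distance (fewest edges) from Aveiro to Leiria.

Distance 0: Aveiro.
Distance 1: Braga, Porto.
Distance 2: Funchal, Viseu.
Distance 3: Leiria, Setúbal — contains Leiria.

3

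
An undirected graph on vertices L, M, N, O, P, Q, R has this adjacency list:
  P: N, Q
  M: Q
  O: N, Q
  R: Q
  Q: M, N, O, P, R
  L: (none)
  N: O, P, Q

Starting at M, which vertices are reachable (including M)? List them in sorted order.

Start at M.
Its neighbours: Q.
Then their neighbours: N, O, P, R.
Nothing further is reachable.

M, N, O, P, Q, R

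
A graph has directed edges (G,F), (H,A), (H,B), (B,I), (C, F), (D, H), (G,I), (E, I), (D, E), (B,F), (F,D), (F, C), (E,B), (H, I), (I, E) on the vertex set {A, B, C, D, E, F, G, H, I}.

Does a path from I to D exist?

Explore from I.
Distance 1: reach E.
Distance 2: reach B.
Distance 3: reach F.
Distance 4: reach C, D.
Found D.

Yes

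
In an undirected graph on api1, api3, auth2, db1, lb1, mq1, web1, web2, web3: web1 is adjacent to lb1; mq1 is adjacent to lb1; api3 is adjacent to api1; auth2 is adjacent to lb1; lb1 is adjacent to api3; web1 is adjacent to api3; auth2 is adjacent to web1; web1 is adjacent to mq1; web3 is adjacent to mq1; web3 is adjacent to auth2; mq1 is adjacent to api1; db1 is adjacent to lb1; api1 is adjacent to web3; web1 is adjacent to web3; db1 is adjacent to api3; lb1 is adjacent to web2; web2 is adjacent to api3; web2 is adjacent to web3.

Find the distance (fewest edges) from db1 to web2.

2

Distance 0: db1.
Distance 1: api3, lb1.
Distance 2: api1, auth2, mq1, web1, web2 — contains web2.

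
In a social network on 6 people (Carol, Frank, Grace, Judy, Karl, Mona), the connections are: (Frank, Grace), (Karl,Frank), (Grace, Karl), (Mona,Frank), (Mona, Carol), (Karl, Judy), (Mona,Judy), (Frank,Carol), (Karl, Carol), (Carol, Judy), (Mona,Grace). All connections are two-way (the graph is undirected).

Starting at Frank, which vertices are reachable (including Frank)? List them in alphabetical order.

Start at Frank.
Its neighbours: Carol, Grace, Karl, Mona.
Then their neighbours: Judy.
Every vertex is now reached.

Carol, Frank, Grace, Judy, Karl, Mona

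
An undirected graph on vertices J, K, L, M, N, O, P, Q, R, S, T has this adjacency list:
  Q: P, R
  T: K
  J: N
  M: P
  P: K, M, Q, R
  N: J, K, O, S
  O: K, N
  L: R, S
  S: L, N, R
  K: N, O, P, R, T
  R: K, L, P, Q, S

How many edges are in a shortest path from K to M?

Distance 0: K.
Distance 1: N, O, P, R, T.
Distance 2: J, L, M, Q, S — contains M.

2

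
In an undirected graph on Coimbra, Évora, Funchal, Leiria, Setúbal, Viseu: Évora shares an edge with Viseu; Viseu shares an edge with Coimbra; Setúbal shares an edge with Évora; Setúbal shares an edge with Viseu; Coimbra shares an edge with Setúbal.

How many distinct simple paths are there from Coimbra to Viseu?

3

Coimbra–Setúbal–Évora–Viseu
Coimbra–Setúbal–Viseu
Coimbra–Viseu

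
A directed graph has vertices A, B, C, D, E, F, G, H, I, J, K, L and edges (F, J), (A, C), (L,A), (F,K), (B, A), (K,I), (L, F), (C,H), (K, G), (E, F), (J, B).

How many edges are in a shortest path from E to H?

6

Distance 0: E.
Distance 1: F.
Distance 2: J, K.
Distance 3: B, G, I.
Distance 4: A.
Distance 5: C.
Distance 6: H — contains H.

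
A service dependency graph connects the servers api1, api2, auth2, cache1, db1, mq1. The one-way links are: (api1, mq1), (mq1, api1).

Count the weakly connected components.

5

From api1: component {api1, mq1}.
From api2: component {api2}.
From auth2: component {auth2}.
From cache1: component {cache1}.
From db1: component {db1}.
That's 5 components.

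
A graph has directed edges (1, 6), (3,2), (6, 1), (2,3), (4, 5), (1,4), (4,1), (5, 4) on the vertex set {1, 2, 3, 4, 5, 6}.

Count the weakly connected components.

From 1: component {1, 4, 5, 6}.
From 2: component {2, 3}.
That's 2 components.

2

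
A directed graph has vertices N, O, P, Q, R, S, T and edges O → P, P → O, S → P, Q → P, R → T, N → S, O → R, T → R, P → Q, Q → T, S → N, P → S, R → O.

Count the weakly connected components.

1

From N: component {N, O, P, Q, R, S, T}.
That's 1 component.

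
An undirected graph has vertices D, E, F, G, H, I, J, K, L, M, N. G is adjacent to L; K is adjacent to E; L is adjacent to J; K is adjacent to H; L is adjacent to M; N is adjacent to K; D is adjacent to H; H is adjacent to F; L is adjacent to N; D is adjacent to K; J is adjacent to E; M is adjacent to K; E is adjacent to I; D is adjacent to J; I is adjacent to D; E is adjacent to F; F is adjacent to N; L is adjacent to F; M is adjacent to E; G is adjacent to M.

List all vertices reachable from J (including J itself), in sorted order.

Start at J.
Its neighbours: D, E, L.
Then their neighbours: F, G, H, I, K, M, N.
Every vertex is now reached.

D, E, F, G, H, I, J, K, L, M, N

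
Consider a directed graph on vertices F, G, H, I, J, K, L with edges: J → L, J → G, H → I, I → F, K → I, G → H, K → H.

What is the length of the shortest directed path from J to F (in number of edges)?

4

Distance 0: J.
Distance 1: G, L.
Distance 2: H.
Distance 3: I.
Distance 4: F — contains F.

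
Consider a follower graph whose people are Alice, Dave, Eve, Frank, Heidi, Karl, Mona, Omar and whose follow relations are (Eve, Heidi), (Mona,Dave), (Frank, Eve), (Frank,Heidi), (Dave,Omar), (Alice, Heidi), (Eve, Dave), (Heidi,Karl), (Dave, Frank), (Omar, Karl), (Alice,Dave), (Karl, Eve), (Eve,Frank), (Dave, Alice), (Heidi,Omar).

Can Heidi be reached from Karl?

Explore from Karl.
Distance 1: reach Eve.
Distance 2: reach Dave, Frank, Heidi.
Found Heidi.

Yes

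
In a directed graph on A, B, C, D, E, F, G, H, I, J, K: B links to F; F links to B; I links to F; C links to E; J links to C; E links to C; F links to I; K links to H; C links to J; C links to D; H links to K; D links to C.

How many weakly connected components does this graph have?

5

From A: component {A}.
From B: component {B, F, I}.
From C: component {C, D, E, J}.
From G: component {G}.
From H: component {H, K}.
That's 5 components.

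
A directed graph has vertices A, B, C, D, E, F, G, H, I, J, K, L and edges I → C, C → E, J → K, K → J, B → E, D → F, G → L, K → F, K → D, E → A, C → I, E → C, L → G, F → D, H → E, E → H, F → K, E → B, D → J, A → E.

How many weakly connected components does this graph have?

From A: component {A, B, C, E, H, I}.
From D: component {D, F, J, K}.
From G: component {G, L}.
That's 3 components.

3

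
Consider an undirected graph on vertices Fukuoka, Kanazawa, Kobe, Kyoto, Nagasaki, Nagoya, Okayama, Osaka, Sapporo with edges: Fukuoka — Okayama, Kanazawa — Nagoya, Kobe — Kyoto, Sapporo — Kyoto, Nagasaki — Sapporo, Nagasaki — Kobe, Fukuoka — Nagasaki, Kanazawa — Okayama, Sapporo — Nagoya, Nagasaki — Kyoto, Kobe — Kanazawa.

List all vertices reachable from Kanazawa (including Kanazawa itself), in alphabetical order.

Start at Kanazawa.
Its neighbours: Kobe, Nagoya, Okayama.
Then their neighbours: Fukuoka, Kyoto, Nagasaki, Sapporo.
Nothing further is reachable.

Fukuoka, Kanazawa, Kobe, Kyoto, Nagasaki, Nagoya, Okayama, Sapporo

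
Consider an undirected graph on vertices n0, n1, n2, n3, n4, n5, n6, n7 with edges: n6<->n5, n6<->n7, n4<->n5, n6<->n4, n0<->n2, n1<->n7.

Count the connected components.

3

From n0: component {n0, n2}.
From n1: component {n1, n4, n5, n6, n7}.
From n3: component {n3}.
That's 3 components.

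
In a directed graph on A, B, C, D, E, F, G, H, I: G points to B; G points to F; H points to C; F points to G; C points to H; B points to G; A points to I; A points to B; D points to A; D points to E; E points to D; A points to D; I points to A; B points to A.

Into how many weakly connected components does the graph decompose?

From A: component {A, B, D, E, F, G, I}.
From C: component {C, H}.
That's 2 components.

2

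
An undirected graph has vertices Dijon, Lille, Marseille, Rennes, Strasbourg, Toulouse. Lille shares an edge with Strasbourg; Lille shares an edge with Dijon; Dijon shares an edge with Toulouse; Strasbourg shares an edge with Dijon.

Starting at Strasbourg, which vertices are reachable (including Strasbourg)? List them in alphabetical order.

Start at Strasbourg.
Its neighbours: Dijon, Lille.
Then their neighbours: Toulouse.
Nothing further is reachable.

Dijon, Lille, Strasbourg, Toulouse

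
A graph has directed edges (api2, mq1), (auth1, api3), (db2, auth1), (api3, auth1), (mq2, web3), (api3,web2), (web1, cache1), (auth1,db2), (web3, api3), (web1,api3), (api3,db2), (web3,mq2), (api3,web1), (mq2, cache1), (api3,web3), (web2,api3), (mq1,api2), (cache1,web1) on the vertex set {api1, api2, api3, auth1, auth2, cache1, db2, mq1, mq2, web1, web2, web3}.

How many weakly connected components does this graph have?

4

From api1: component {api1}.
From api2: component {api2, mq1}.
From api3: component {api3, auth1, cache1, db2, mq2, web1, web2, web3}.
From auth2: component {auth2}.
That's 4 components.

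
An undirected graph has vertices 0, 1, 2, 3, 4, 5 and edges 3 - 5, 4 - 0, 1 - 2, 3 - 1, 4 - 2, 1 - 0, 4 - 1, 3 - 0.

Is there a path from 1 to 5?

Explore from 1.
Distance 1: reach 0, 2, 3, 4.
Distance 2: reach 5.
Found 5.

Yes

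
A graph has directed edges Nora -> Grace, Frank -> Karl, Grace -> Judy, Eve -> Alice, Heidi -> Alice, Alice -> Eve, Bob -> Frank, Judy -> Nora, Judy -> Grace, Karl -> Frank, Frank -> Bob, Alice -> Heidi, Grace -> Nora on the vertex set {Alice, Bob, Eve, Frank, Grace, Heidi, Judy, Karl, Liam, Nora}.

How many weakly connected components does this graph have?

From Alice: component {Alice, Eve, Heidi}.
From Bob: component {Bob, Frank, Karl}.
From Grace: component {Grace, Judy, Nora}.
From Liam: component {Liam}.
That's 4 components.

4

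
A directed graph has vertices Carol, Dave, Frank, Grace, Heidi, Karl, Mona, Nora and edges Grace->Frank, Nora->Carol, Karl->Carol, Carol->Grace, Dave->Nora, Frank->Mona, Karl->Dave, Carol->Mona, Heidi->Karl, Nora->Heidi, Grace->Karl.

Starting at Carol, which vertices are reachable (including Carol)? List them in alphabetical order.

Start at Carol.
Its neighbours: Grace, Mona.
Then their neighbours: Frank, Karl.
Then next layer: Dave.
Then next layer: Nora.
Then next layer: Heidi.
Every vertex is now reached.

Carol, Dave, Frank, Grace, Heidi, Karl, Mona, Nora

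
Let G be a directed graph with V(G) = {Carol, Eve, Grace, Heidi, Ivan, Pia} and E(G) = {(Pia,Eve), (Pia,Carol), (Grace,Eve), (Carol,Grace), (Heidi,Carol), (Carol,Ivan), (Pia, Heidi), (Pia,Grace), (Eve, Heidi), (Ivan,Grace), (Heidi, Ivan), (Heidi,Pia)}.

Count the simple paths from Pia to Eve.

Pia→Carol→Grace→Eve
Pia→Carol→Ivan→Grace→Eve
Pia→Eve
Pia→Grace→Eve
Pia→Heidi→Carol→Grace→Eve
Pia→Heidi→Carol→Ivan→Grace→Eve
Pia→Heidi→Ivan→Grace→Eve

7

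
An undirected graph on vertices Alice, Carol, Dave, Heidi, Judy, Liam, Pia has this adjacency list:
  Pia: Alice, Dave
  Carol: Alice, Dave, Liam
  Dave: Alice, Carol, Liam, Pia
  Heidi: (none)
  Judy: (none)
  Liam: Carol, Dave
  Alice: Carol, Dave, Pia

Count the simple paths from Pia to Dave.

Pia–Alice–Carol–Dave
Pia–Alice–Carol–Liam–Dave
Pia–Alice–Dave
Pia–Dave

4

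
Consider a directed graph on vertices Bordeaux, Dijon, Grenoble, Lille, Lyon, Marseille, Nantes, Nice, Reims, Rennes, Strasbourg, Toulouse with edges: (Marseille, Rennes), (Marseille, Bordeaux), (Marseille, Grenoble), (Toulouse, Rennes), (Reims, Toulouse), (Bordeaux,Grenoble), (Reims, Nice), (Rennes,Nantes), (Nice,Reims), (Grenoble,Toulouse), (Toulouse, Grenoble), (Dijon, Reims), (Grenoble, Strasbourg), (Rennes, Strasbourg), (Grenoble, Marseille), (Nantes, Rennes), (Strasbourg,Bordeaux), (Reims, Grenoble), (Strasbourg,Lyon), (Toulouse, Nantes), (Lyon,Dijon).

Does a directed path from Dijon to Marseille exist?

Yes

Explore from Dijon.
Distance 1: reach Reims.
Distance 2: reach Grenoble, Nice, Toulouse.
Distance 3: reach Marseille, Nantes, Rennes, Strasbourg.
Found Marseille.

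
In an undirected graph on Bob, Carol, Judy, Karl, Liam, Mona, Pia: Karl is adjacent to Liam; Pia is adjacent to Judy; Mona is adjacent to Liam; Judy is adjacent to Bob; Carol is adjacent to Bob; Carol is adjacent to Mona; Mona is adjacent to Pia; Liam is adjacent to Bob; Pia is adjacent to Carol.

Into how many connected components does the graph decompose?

From Bob: component {Bob, Carol, Judy, Karl, Liam, Mona, Pia}.
That's 1 component.

1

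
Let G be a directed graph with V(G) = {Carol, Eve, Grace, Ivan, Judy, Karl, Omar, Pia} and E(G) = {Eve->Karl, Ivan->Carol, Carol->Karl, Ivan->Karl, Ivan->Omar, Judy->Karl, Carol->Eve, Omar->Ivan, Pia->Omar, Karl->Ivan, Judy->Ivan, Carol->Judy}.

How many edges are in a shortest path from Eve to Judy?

Distance 0: Eve.
Distance 1: Karl.
Distance 2: Ivan.
Distance 3: Carol, Omar.
Distance 4: Judy — contains Judy.

4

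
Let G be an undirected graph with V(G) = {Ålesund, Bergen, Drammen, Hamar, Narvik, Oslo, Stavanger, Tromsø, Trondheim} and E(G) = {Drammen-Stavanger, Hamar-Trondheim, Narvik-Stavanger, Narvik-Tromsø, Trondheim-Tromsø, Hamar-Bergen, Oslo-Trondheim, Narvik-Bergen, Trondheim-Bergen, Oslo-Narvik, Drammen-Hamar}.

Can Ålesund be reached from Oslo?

No

Explore from Oslo.
Distance 1: reach Narvik, Trondheim.
Distance 2: reach Bergen, Hamar, Stavanger, Tromsø.
Distance 3: reach Drammen.
The search is exhausted without reaching Ålesund; it lies in a different component.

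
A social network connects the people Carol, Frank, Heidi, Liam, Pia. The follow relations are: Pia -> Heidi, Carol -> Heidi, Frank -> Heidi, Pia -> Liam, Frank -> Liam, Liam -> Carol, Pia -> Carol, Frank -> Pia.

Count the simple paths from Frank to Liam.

Frank→Liam
Frank→Pia→Liam

2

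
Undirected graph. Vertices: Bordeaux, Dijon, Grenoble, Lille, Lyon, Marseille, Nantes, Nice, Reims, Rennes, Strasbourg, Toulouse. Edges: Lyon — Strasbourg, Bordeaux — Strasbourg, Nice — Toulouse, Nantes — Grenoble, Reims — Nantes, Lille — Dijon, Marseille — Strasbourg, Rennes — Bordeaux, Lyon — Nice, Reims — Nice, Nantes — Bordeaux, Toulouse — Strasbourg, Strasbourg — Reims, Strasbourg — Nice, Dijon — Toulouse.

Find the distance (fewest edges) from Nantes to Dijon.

Distance 0: Nantes.
Distance 1: Bordeaux, Grenoble, Reims.
Distance 2: Nice, Rennes, Strasbourg.
Distance 3: Lyon, Marseille, Toulouse.
Distance 4: Dijon — contains Dijon.

4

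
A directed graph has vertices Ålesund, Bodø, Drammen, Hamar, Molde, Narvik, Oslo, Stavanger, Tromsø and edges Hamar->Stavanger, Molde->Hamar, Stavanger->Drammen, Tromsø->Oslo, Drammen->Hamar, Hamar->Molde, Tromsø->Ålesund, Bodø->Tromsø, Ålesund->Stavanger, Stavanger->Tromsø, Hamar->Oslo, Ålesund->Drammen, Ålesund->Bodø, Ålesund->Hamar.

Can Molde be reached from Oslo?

No

Oslo has no outgoing edges, so nothing is reachable from it.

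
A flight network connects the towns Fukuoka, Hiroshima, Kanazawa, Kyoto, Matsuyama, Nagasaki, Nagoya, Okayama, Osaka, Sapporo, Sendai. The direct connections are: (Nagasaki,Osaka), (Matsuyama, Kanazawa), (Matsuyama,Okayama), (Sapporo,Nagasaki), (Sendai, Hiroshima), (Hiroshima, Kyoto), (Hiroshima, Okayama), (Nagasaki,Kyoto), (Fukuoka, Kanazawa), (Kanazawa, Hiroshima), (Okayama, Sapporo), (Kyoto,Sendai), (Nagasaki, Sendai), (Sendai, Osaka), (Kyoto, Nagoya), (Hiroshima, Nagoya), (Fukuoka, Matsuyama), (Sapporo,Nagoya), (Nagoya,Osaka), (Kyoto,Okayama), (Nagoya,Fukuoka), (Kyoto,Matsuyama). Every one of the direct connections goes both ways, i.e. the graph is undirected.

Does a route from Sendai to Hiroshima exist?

Yes

Explore from Sendai.
Distance 1: reach Hiroshima, Kyoto, Nagasaki, Osaka.
Found Hiroshima.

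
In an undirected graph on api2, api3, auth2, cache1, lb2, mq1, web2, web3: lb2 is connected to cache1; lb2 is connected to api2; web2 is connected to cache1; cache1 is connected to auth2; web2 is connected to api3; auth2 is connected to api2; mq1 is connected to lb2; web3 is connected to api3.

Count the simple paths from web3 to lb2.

web3–api3–web2–cache1–auth2–api2–lb2
web3–api3–web2–cache1–lb2

2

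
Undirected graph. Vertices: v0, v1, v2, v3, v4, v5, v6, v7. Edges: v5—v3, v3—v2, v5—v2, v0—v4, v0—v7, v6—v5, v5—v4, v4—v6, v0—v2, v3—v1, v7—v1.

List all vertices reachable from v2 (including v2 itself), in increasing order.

v0, v1, v2, v3, v4, v5, v6, v7

Start at v2.
Its neighbours: v0, v3, v5.
Then their neighbours: v1, v4, v6, v7.
Every vertex is now reached.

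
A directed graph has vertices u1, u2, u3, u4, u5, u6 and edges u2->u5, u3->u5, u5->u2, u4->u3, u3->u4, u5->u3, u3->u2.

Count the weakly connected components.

From u1: component {u1}.
From u2: component {u2, u3, u4, u5}.
From u6: component {u6}.
That's 3 components.

3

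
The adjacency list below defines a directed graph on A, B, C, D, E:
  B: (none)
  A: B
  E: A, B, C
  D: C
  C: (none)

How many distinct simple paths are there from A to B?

A→B

1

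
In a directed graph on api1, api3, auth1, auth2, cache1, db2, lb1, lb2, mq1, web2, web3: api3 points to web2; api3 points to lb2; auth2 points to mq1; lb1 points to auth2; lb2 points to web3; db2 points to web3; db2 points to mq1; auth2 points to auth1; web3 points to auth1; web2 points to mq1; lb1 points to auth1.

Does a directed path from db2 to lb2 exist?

Explore from db2.
Distance 1: reach mq1, web3.
Distance 2: reach auth1.
The search from db2 is exhausted; no directed path reaches lb2.

No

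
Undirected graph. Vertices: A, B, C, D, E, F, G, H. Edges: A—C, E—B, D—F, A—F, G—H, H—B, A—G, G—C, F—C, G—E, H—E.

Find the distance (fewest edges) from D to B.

5

Distance 0: D.
Distance 1: F.
Distance 2: A, C.
Distance 3: G.
Distance 4: E, H.
Distance 5: B — contains B.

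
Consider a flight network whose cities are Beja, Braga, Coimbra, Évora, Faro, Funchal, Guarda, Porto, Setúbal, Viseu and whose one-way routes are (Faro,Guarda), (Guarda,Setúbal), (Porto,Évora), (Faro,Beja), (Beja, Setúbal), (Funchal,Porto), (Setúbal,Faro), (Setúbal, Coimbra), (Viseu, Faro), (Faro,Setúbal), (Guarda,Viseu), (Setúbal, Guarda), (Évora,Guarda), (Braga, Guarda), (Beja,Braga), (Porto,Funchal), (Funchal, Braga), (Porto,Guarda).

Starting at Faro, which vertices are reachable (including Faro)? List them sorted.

Start at Faro.
Its neighbours: Beja, Guarda, Setúbal.
Then their neighbours: Braga, Coimbra, Viseu.
Nothing further is reachable.

Beja, Braga, Coimbra, Faro, Guarda, Setúbal, Viseu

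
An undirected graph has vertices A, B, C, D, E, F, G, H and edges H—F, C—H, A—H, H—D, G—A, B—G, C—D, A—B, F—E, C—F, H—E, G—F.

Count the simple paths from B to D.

20

B–A–G–F–C–D
B–A–G–F–C–H–D
B–A–G–F–E–H–C–D
B–A–G–F–E–H–D
B–A–G–F–H–C–D
B–A–G–F–H–D
B–A–H–C–D
B–A–H–D
... and 12 more.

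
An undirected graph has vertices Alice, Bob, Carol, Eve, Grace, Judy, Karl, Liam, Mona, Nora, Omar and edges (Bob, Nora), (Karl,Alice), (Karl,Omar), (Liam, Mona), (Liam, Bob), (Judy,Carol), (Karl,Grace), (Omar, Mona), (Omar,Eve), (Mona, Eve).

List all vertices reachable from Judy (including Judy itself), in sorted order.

Start at Judy.
Its neighbours: Carol.
Nothing further is reachable.

Carol, Judy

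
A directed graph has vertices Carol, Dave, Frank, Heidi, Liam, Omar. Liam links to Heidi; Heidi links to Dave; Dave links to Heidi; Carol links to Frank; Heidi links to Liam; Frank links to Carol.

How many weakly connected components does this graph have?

From Carol: component {Carol, Frank}.
From Dave: component {Dave, Heidi, Liam}.
From Omar: component {Omar}.
That's 3 components.

3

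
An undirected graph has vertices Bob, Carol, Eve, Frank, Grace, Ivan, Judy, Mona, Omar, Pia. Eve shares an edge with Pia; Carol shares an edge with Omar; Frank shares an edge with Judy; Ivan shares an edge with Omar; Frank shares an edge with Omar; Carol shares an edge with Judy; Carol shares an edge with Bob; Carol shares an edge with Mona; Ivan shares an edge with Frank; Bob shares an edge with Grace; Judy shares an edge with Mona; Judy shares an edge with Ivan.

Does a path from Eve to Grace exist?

No

Explore from Eve.
Distance 1: reach Pia.
The search is exhausted without reaching Grace; it lies in a different component.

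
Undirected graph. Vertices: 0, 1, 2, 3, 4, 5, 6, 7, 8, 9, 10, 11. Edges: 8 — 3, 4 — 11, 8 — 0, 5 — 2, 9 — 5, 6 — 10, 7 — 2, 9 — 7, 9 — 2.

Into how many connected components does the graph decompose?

5

From 0: component {0, 3, 8}.
From 1: component {1}.
From 2: component {2, 5, 7, 9}.
From 4: component {4, 11}.
From 6: component {6, 10}.
That's 5 components.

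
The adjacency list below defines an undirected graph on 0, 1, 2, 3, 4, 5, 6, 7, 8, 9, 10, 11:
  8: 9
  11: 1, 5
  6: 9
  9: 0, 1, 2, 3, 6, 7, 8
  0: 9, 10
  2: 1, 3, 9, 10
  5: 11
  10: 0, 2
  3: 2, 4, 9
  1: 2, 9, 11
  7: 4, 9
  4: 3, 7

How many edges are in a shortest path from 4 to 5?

5

Distance 0: 4.
Distance 1: 3, 7.
Distance 2: 2, 9.
Distance 3: 0, 1, 6, 8, 10.
Distance 4: 11.
Distance 5: 5 — contains 5.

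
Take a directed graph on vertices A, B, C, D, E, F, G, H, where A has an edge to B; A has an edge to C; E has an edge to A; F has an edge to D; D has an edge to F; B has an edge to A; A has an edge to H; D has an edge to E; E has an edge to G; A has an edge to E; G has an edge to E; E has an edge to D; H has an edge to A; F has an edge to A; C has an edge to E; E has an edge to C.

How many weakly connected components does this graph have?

From A: component {A, B, C, D, E, F, G, H}.
That's 1 component.

1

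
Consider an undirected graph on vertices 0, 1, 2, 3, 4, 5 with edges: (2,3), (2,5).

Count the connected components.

4

From 0: component {0}.
From 1: component {1}.
From 2: component {2, 3, 5}.
From 4: component {4}.
That's 4 components.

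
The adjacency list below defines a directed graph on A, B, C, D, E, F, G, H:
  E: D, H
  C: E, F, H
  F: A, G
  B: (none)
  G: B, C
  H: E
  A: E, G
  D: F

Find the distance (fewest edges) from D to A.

Distance 0: D.
Distance 1: F.
Distance 2: A, G — contains A.

2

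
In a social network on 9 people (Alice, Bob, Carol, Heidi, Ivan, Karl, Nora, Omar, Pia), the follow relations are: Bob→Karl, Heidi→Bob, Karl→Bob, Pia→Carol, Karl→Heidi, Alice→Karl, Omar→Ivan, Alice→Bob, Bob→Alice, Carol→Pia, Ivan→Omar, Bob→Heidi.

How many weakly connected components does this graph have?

From Alice: component {Alice, Bob, Heidi, Karl}.
From Carol: component {Carol, Pia}.
From Ivan: component {Ivan, Omar}.
From Nora: component {Nora}.
That's 4 components.

4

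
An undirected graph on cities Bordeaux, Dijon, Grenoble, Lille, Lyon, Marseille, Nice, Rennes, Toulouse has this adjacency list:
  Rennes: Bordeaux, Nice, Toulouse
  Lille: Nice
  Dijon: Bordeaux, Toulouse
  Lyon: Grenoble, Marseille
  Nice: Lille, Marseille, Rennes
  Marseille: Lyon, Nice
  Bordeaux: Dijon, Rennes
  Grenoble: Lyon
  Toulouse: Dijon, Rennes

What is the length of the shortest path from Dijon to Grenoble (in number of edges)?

6

Distance 0: Dijon.
Distance 1: Bordeaux, Toulouse.
Distance 2: Rennes.
Distance 3: Nice.
Distance 4: Lille, Marseille.
Distance 5: Lyon.
Distance 6: Grenoble — contains Grenoble.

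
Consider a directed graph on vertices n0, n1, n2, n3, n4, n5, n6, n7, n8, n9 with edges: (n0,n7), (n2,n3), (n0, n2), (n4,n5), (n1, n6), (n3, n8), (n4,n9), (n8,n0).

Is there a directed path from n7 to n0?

n7 has no outgoing edges, so nothing is reachable from it.

No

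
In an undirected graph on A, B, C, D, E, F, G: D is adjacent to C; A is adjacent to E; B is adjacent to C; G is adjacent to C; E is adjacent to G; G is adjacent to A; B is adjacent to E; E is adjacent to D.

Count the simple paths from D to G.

6

D–C–B–E–A–G
D–C–B–E–G
D–C–G
D–E–A–G
D–E–B–C–G
D–E–G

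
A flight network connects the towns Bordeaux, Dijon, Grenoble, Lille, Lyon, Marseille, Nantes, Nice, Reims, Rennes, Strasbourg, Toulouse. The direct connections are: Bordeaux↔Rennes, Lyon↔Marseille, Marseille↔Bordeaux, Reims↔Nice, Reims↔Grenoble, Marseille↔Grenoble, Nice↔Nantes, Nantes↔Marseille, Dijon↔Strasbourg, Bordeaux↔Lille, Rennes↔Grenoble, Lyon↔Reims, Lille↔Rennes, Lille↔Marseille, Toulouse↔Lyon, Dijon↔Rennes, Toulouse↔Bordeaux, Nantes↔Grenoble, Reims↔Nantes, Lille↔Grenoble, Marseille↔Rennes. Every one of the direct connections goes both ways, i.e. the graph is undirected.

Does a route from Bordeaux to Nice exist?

Explore from Bordeaux.
Distance 1: reach Lille, Marseille, Rennes, Toulouse.
Distance 2: reach Dijon, Grenoble, Lyon, Nantes.
Distance 3: reach Nice, Reims, Strasbourg.
Found Nice.

Yes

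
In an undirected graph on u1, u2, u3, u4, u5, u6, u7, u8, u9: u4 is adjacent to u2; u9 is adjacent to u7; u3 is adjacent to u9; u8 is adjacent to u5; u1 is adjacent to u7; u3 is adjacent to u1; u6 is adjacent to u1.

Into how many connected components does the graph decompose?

3

From u1: component {u1, u3, u6, u7, u9}.
From u2: component {u2, u4}.
From u5: component {u5, u8}.
That's 3 components.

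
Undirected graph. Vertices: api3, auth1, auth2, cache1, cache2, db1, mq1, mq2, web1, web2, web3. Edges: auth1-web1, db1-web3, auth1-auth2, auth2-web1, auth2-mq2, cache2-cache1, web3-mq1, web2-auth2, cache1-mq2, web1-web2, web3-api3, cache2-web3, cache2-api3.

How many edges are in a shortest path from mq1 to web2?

Distance 0: mq1.
Distance 1: web3.
Distance 2: api3, cache2, db1.
Distance 3: cache1.
Distance 4: mq2.
Distance 5: auth2.
Distance 6: auth1, web1, web2 — contains web2.

6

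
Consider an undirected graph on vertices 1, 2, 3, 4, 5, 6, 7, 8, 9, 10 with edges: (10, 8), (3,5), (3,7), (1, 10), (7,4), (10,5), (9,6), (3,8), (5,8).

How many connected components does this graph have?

From 1: component {1, 3, 4, 5, 7, 8, 10}.
From 2: component {2}.
From 6: component {6, 9}.
That's 3 components.

3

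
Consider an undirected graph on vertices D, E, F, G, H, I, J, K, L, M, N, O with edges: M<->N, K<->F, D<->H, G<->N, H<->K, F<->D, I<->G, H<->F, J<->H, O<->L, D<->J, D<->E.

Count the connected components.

3

From D: component {D, E, F, H, J, K}.
From G: component {G, I, M, N}.
From L: component {L, O}.
That's 3 components.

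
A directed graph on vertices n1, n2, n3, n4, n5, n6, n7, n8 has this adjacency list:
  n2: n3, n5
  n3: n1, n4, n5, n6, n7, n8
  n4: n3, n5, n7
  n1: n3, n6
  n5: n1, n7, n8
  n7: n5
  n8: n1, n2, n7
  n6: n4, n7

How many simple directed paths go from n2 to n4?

15

n2→n3→n1→n6→n4
n2→n3→n4
n2→n3→n5→n1→n6→n4
n2→n3→n5→n8→n1→n6→n4
n2→n3→n6→n4
n2→n3→n7→n5→n1→n6→n4
n2→n3→n7→n5→n8→n1→n6→n4
n2→n3→n8→n1→n6→n4
n2→n3→n8→n7→n5→n1→n6→n4
n2→n5→n1→n3→n4
n2→n5→n1→n3→n6→n4
n2→n5→n1→n6→n4
n2→n5→n8→n1→n3→n4
n2→n5→n8→n1→n3→n6→n4
n2→n5→n8→n1→n6→n4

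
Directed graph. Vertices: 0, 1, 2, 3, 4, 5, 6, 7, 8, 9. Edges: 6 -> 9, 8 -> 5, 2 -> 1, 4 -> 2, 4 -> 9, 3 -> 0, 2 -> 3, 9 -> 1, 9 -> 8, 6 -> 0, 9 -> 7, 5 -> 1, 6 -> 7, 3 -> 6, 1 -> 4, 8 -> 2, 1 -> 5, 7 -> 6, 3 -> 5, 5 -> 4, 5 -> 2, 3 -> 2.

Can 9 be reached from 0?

0 has no outgoing edges, so nothing is reachable from it.

No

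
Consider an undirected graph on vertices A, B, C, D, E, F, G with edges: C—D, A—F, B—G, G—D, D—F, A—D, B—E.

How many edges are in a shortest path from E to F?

Distance 0: E.
Distance 1: B.
Distance 2: G.
Distance 3: D.
Distance 4: A, C, F — contains F.

4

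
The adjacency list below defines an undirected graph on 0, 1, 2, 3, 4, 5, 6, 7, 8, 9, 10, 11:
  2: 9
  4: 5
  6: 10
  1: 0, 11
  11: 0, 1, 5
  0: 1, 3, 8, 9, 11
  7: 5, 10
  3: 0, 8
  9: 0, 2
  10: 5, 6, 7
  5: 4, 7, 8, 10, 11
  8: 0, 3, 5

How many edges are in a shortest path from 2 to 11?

3

Distance 0: 2.
Distance 1: 9.
Distance 2: 0.
Distance 3: 1, 3, 8, 11 — contains 11.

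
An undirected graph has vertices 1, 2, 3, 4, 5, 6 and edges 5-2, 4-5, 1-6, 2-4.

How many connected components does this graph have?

3

From 1: component {1, 6}.
From 2: component {2, 4, 5}.
From 3: component {3}.
That's 3 components.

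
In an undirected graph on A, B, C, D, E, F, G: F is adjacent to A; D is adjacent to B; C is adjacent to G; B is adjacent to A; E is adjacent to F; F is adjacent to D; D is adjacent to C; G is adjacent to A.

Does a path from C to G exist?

Yes

Explore from C.
Distance 1: reach D, G.
Found G.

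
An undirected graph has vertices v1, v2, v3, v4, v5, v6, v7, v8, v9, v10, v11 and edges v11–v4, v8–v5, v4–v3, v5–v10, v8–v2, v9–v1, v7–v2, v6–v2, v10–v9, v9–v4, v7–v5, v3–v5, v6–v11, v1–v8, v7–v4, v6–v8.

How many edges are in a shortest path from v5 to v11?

3

Distance 0: v5.
Distance 1: v3, v7, v8, v10.
Distance 2: v1, v2, v4, v6, v9.
Distance 3: v11 — contains v11.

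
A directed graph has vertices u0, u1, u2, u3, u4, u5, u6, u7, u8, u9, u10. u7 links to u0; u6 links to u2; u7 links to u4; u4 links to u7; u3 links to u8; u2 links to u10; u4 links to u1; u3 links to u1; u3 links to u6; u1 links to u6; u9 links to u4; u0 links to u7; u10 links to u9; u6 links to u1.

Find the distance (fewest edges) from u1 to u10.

Distance 0: u1.
Distance 1: u6.
Distance 2: u2.
Distance 3: u10 — contains u10.

3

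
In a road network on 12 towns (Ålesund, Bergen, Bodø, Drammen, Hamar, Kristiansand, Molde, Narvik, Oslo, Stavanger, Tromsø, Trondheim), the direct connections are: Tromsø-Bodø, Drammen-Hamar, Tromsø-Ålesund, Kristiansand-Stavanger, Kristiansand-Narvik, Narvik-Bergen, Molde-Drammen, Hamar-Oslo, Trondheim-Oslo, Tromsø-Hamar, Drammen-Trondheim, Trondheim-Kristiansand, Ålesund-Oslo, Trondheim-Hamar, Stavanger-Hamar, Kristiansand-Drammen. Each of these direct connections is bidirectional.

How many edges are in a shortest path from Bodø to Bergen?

6

Distance 0: Bodø.
Distance 1: Tromsø.
Distance 2: Ålesund, Hamar.
Distance 3: Drammen, Oslo, Stavanger, Trondheim.
Distance 4: Kristiansand, Molde.
Distance 5: Narvik.
Distance 6: Bergen — contains Bergen.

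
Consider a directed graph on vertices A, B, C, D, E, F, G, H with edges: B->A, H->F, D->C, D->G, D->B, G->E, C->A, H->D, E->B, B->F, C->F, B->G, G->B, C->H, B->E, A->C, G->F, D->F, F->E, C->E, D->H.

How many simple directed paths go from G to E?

G→B→A→C→E
G→B→A→C→F→E
G→B→A→C→H→D→F→E
G→B→A→C→H→F→E
G→B→E
G→B→F→E
G→E
G→F→E

8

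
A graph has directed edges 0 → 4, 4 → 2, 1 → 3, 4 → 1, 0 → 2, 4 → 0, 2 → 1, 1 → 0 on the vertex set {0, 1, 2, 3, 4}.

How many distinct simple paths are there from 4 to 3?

4→0→2→1→3
4→1→3
4→2→1→3

3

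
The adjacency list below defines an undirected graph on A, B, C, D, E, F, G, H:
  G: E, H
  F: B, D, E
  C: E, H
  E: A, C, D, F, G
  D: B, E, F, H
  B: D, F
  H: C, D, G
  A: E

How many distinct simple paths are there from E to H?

5

E–C–H
E–D–H
E–F–B–D–H
E–F–D–H
E–G–H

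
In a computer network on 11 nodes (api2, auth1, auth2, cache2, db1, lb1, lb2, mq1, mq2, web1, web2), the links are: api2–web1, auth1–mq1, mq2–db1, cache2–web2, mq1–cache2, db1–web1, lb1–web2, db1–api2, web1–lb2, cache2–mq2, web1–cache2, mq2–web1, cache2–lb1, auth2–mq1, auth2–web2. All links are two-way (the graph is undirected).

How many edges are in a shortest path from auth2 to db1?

Distance 0: auth2.
Distance 1: mq1, web2.
Distance 2: auth1, cache2, lb1.
Distance 3: mq2, web1.
Distance 4: api2, db1, lb2 — contains db1.

4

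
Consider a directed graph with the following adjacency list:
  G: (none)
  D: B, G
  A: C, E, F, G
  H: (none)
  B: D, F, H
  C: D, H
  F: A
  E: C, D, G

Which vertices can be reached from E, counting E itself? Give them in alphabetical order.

A, B, C, D, E, F, G, H

Start at E.
Its neighbours: C, D, G.
Then their neighbours: B, H.
Then next layer: F.
Then next layer: A.
Every vertex is now reached.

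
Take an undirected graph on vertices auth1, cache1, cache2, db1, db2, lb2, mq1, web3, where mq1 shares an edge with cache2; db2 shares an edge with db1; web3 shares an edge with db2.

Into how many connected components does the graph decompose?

5

From auth1: component {auth1}.
From cache1: component {cache1}.
From cache2: component {cache2, mq1}.
From db1: component {db1, db2, web3}.
From lb2: component {lb2}.
That's 5 components.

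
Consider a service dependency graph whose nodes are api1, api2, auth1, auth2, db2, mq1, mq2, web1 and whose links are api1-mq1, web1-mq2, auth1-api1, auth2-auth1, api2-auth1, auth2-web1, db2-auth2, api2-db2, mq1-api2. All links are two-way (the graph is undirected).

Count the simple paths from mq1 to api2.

3

mq1–api1–auth1–api2
mq1–api1–auth1–auth2–db2–api2
mq1–api2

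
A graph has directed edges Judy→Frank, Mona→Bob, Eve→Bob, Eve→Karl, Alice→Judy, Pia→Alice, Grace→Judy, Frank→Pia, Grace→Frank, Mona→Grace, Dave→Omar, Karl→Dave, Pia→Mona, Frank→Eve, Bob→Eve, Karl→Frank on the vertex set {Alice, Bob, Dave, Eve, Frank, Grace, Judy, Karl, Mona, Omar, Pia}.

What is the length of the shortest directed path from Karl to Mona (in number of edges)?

3

Distance 0: Karl.
Distance 1: Dave, Frank.
Distance 2: Eve, Omar, Pia.
Distance 3: Alice, Bob, Mona — contains Mona.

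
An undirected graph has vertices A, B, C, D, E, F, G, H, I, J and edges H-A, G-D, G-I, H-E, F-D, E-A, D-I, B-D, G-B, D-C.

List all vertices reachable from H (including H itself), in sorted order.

A, E, H

Start at H.
Its neighbours: A, E.
Nothing further is reachable.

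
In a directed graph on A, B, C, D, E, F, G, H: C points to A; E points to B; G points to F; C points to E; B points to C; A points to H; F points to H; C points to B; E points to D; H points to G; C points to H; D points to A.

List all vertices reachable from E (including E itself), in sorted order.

A, B, C, D, E, F, G, H

Start at E.
Its neighbours: B, D.
Then their neighbours: A, C.
Then next layer: H.
Then next layer: G.
Then next layer: F.
Every vertex is now reached.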